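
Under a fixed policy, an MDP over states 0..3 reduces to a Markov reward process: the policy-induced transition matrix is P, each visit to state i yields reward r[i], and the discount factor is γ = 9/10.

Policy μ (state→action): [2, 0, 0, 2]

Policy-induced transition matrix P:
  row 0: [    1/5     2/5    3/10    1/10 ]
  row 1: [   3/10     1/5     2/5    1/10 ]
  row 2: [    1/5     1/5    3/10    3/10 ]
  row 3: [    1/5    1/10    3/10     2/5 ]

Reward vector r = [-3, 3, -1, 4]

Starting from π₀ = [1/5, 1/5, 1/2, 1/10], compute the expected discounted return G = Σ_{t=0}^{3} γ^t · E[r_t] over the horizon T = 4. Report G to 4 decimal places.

t=0: π = [0.2000, 0.2000, 0.5000, 0.1000], E[r] = -0.1000, γ^t·E[r] = -0.100000, running G = -0.100000
t=1: π = [0.2200, 0.2300, 0.3200, 0.2300], E[r] = 0.6300, γ^t·E[r] = 0.567000, running G = 0.467000
t=2: π = [0.2230, 0.2210, 0.3230, 0.2330], E[r] = 0.6030, γ^t·E[r] = 0.488430, running G = 0.955430
t=3: π = [0.2221, 0.2213, 0.3221, 0.2345], E[r] = 0.6135, γ^t·E[r] = 0.447242, running G = 1.402672

G = 1.4027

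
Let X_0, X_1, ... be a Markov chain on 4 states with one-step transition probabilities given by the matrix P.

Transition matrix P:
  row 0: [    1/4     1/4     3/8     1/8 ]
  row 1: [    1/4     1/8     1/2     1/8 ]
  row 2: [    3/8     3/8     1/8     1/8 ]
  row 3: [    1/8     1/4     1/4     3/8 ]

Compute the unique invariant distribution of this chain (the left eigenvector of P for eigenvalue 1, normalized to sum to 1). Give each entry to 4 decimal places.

π = [0.2678, 0.2566, 0.3090, 0.1667]

Balance equations π_j = Σ_i π_i·P[i][j]:
  π_0 = 1/4·π_0 + 1/4·π_1 + 3/8·π_2 + 1/8·π_3
  π_1 = 1/4·π_0 + 1/8·π_1 + 3/8·π_2 + 1/4·π_3
  π_2 = 3/8·π_0 + 1/2·π_1 + 1/8·π_2 + 1/4·π_3
  normalize: π_0 + π_1 + π_2 + π_3 = 1
Solving the linear system gives exactly π = [143/534, 137/534, 55/178, 1/6].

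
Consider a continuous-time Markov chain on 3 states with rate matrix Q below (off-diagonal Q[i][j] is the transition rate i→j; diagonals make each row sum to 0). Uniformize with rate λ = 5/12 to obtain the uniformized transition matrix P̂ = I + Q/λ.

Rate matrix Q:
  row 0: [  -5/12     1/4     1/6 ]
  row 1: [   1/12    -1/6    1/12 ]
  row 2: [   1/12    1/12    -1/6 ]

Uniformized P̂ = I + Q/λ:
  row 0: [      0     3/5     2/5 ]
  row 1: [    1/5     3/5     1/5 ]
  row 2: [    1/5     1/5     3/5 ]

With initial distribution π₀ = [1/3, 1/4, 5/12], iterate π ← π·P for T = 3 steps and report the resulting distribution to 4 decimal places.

t=0: π = [0.3333, 0.2500, 0.4167]
t=1: π = [0.1333, 0.4333, 0.4333]
t=2: π = [0.1733, 0.4267, 0.4000]
t=3: π = [0.1653, 0.4400, 0.3947]

π = [0.1653, 0.4400, 0.3947]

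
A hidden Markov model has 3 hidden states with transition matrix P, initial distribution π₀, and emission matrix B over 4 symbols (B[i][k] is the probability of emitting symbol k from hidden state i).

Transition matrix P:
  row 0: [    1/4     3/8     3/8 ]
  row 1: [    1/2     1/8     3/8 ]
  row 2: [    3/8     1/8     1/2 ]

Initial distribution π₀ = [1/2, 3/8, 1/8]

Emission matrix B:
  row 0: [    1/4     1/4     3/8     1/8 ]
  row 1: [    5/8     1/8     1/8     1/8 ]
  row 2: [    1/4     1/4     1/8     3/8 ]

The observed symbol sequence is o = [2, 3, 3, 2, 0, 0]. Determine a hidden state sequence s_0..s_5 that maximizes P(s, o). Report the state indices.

path = [0, 2, 2, 0, 1, 0]

t=0: δ = [1.875e-01, 4.688e-02, 1.562e-02]  (obs o_0=2)
t=1: δ = [5.859e-03, 8.789e-03, 2.637e-02]  ψ = [0, 0, 0]  (obs o_1=3)
t=2: δ = [1.236e-03, 4.120e-04, 4.944e-03]  ψ = [2, 2, 2]  (obs o_2=3)
t=3: δ = [6.952e-04, 7.725e-05, 3.090e-04]  ψ = [2, 2, 2]  (obs o_3=2)
t=4: δ = [4.345e-05, 1.629e-04, 6.518e-05]  ψ = [0, 0, 0]  (obs o_4=0)
t=5: δ = [2.037e-05, 1.273e-05, 1.528e-05]  ψ = [1, 1, 1]  (obs o_5=0)
backtrack: best end state = 0; path = [0, 2, 2, 0, 1, 0]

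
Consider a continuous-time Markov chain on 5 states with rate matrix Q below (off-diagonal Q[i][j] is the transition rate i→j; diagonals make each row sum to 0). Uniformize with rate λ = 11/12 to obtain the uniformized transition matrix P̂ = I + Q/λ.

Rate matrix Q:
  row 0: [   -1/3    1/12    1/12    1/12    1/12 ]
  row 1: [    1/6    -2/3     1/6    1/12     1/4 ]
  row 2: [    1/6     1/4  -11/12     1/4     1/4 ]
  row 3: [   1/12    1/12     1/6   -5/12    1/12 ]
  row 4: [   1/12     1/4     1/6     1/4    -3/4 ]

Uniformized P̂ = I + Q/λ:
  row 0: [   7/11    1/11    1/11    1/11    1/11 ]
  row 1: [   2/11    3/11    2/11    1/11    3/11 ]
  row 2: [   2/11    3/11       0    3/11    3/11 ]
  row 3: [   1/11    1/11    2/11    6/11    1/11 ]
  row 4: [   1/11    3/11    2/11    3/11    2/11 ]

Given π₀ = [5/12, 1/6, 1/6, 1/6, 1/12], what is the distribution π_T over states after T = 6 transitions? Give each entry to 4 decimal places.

π = [0.2654, 0.1764, 0.1333, 0.2632, 0.1617]

t=0: π = [0.4167, 0.1667, 0.1667, 0.1667, 0.0833]
t=1: π = [0.3485, 0.1667, 0.1136, 0.2121, 0.1591]
t=2: π = [0.3065, 0.1708, 0.1295, 0.2369, 0.1563]
t=3: π = [0.2854, 0.1739, 0.1304, 0.2506, 0.1597]
t=4: π = [0.2742, 0.1753, 0.1322, 0.2576, 0.1608]
t=5: π = [0.2684, 0.1760, 0.1329, 0.2612, 0.1614]
t=6: π = [0.2654, 0.1764, 0.1333, 0.2632, 0.1617]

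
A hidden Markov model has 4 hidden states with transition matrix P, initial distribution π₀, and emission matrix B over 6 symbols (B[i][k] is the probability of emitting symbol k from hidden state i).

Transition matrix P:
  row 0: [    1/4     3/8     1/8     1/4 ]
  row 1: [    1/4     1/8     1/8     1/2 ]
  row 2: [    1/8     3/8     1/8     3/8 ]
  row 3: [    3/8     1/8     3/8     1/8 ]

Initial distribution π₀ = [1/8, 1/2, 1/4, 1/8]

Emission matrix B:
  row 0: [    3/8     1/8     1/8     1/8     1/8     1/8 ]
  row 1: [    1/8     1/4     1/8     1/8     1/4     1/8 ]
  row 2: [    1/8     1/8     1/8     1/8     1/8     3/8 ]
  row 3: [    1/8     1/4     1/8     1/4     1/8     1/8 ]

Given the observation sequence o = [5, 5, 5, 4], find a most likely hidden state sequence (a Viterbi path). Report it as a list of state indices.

t=0: δ = [1.562e-02, 6.250e-02, 9.375e-02, 1.562e-02]  (obs o_0=5)
t=1: δ = [1.953e-03, 4.395e-03, 4.395e-03, 4.395e-03]  ψ = [1, 2, 2, 2]  (obs o_1=5)
t=2: δ = [2.060e-04, 2.060e-04, 6.180e-04, 2.747e-04]  ψ = [3, 2, 3, 1]  (obs o_2=5)
t=3: δ = [1.287e-05, 5.794e-05, 1.287e-05, 2.897e-05]  ψ = [3, 2, 3, 2]  (obs o_3=4)
backtrack: best end state = 1; path = [2, 3, 2, 1]

path = [2, 3, 2, 1]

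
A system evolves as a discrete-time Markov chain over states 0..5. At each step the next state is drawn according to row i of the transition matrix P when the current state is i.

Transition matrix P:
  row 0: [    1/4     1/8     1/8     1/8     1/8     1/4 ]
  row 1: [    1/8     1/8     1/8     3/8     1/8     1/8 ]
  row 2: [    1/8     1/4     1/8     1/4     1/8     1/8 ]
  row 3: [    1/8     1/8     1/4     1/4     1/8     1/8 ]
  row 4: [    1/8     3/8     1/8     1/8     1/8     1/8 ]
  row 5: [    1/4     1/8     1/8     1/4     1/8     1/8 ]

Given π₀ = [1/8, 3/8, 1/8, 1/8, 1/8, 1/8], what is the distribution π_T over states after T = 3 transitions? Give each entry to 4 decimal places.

π = [0.1633, 0.1760, 0.1545, 0.2358, 0.1250, 0.1453]

t=0: π = [0.1250, 0.3750, 0.1250, 0.1250, 0.1250, 0.1250]
t=1: π = [0.1563, 0.1719, 0.1406, 0.2656, 0.1250, 0.1406]
t=2: π = [0.1621, 0.1738, 0.1582, 0.2363, 0.1250, 0.1445]
t=3: π = [0.1633, 0.1760, 0.1545, 0.2358, 0.1250, 0.1453]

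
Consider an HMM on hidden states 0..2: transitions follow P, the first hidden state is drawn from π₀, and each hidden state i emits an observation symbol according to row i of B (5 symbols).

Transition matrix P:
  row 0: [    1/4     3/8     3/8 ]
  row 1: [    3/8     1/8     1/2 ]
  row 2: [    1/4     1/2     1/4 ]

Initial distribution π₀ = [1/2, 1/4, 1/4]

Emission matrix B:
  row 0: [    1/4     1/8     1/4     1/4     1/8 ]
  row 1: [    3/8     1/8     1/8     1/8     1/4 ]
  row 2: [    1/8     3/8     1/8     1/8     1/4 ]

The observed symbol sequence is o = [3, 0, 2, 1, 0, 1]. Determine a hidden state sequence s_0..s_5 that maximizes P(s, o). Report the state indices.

t=0: δ = [1.250e-01, 3.125e-02, 3.125e-02]  (obs o_0=3)
t=1: δ = [7.812e-03, 1.758e-02, 5.859e-03]  ψ = [0, 0, 0]  (obs o_1=0)
t=2: δ = [1.648e-03, 3.662e-04, 1.099e-03]  ψ = [1, 0, 1]  (obs o_2=2)
t=3: δ = [5.150e-05, 7.725e-05, 2.317e-04]  ψ = [0, 0, 0]  (obs o_3=1)
t=4: δ = [1.448e-05, 4.345e-05, 7.242e-06]  ψ = [2, 2, 2]  (obs o_4=0)
t=5: δ = [2.037e-06, 6.789e-07, 8.147e-06]  ψ = [1, 0, 1]  (obs o_5=1)
backtrack: best end state = 2; path = [0, 1, 0, 2, 1, 2]

path = [0, 1, 0, 2, 1, 2]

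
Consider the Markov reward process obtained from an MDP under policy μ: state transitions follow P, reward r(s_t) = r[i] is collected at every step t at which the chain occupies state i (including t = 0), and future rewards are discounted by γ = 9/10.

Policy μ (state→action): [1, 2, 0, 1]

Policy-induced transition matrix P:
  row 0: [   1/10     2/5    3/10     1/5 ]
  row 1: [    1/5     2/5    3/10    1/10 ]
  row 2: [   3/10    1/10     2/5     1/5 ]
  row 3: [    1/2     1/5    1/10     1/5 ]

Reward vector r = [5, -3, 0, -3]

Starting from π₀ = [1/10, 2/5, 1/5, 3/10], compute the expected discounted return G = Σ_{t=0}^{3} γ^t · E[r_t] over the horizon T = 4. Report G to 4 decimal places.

G = -1.6178

t=0: π = [0.1000, 0.4000, 0.2000, 0.3000], E[r] = -1.6000, γ^t·E[r] = -1.600000, running G = -1.600000
t=1: π = [0.3000, 0.2800, 0.2600, 0.1600], E[r] = 0.1800, γ^t·E[r] = 0.162000, running G = -1.438000
t=2: π = [0.2440, 0.2900, 0.2940, 0.1720], E[r] = -0.1660, γ^t·E[r] = -0.134460, running G = -1.572460
t=3: π = [0.2566, 0.2774, 0.2950, 0.1710], E[r] = -0.0622, γ^t·E[r] = -0.045344, running G = -1.617804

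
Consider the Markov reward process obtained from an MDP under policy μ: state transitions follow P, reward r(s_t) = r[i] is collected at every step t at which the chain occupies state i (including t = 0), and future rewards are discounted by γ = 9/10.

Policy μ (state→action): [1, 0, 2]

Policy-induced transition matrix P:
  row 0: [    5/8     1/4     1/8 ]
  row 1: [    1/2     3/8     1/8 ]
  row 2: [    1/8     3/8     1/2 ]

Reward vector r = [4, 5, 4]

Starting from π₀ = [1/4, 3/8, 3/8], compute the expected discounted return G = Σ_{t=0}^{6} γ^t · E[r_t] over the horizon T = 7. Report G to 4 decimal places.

t=0: π = [0.2500, 0.3750, 0.3750], E[r] = 4.3750, γ^t·E[r] = 4.375000, running G = 4.375000
t=1: π = [0.3906, 0.3438, 0.2656], E[r] = 4.3438, γ^t·E[r] = 3.909375, running G = 8.284375
t=2: π = [0.4492, 0.3262, 0.2246], E[r] = 4.3262, γ^t·E[r] = 3.504199, running G = 11.788574
t=3: π = [0.4719, 0.3188, 0.2092], E[r] = 4.3188, γ^t·E[r] = 3.148440, running G = 14.937014
t=4: π = [0.4805, 0.3160, 0.2035], E[r] = 4.3160, γ^t·E[r] = 2.831734, running G = 17.768748
t=5: π = [0.4838, 0.3149, 0.2013], E[r] = 4.3149, γ^t·E[r] = 2.547925, running G = 20.316673
t=6: π = [0.4850, 0.3145, 0.2005], E[r] = 4.3145, γ^t·E[r] = 2.292918, running G = 22.609591

G = 22.6096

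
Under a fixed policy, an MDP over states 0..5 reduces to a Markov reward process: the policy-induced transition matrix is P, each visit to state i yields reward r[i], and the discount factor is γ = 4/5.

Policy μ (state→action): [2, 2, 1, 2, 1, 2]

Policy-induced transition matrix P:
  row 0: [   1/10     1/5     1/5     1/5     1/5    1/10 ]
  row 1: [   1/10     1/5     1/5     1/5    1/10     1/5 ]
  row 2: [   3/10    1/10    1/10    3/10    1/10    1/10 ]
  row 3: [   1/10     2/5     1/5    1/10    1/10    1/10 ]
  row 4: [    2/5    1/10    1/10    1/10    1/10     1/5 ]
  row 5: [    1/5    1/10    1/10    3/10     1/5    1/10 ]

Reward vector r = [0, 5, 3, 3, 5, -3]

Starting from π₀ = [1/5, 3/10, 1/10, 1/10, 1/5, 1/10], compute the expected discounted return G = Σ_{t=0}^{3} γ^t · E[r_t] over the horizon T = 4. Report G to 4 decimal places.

G = 7.1816

t=0: π = [0.2000, 0.3000, 0.1000, 0.1000, 0.2000, 0.1000], E[r] = 2.8000, γ^t·E[r] = 2.800000, running G = 2.800000
t=1: π = [0.1900, 0.1800, 0.1600, 0.1900, 0.1300, 0.1500], E[r] = 2.1500, γ^t·E[r] = 1.720000, running G = 4.520000
t=2: π = [0.1860, 0.1940, 0.1560, 0.1990, 0.1340, 0.1310], E[r] = 2.3120, γ^t·E[r] = 1.479680, running G = 5.999680
t=3: π = [0.1845, 0.1977, 0.1579, 0.1954, 0.1317, 0.1328], E[r] = 2.3085, γ^t·E[r] = 1.181952, running G = 7.181632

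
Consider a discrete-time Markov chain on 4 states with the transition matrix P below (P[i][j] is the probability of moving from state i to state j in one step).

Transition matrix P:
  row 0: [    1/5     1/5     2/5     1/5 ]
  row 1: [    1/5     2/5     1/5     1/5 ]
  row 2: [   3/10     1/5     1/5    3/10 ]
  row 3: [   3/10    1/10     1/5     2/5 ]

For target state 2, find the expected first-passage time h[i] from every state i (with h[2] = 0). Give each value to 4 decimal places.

h = [3.2653, 4.0816, 0.0000, 3.9796]

First-step conditioning: h[2] = 0; for i ≠ 2, h[i] = 1 + Σ_k P[i][k]·h[k].
  h[0] = 1 + 1/5·h[0] + 1/5·h[1] + 1/5·h[3]
  h[1] = 1 + 1/5·h[0] + 2/5·h[1] + 1/5·h[3]
  h[3] = 1 + 3/10·h[0] + 1/10·h[1] + 2/5·h[3]
Solving the 3×3 linear system over states ≠ 2 gives exactly h = [160/49, 200/49, 0, 195/49] (h[2] = 0 is the target).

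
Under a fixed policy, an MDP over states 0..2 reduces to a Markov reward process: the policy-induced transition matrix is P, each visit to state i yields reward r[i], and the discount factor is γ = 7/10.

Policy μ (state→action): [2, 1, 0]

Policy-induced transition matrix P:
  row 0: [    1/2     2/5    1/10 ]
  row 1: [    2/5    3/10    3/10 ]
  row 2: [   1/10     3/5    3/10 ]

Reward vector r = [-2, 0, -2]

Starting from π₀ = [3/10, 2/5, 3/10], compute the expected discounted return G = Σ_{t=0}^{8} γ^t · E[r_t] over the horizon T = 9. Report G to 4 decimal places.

G = -3.7943

t=0: π = [0.3000, 0.4000, 0.3000], E[r] = -1.2000, γ^t·E[r] = -1.200000, running G = -1.200000
t=1: π = [0.3400, 0.4200, 0.2400], E[r] = -1.1600, γ^t·E[r] = -0.812000, running G = -2.012000
t=2: π = [0.3620, 0.4060, 0.2320], E[r] = -1.1880, γ^t·E[r] = -0.582120, running G = -2.594120
t=3: π = [0.3666, 0.4058, 0.2276], E[r] = -1.1884, γ^t·E[r] = -0.407621, running G = -3.001741
t=4: π = [0.3684, 0.4049, 0.2267], E[r] = -1.1901, γ^t·E[r] = -0.285748, running G = -3.287489
t=5: π = [0.3688, 0.4048, 0.2263], E[r] = -1.1903, γ^t·E[r] = -0.200056, running G = -3.487545
t=6: π = [0.3690, 0.4048, 0.2262], E[r] = -1.1904, γ^t·E[r] = -0.140054, running G = -3.627599
t=7: π = [0.3690, 0.4048, 0.2262], E[r] = -1.1905, γ^t·E[r] = -0.098040, running G = -3.725639
t=8: π = [0.3690, 0.4048, 0.2262], E[r] = -1.1905, γ^t·E[r] = -0.068628, running G = -3.794267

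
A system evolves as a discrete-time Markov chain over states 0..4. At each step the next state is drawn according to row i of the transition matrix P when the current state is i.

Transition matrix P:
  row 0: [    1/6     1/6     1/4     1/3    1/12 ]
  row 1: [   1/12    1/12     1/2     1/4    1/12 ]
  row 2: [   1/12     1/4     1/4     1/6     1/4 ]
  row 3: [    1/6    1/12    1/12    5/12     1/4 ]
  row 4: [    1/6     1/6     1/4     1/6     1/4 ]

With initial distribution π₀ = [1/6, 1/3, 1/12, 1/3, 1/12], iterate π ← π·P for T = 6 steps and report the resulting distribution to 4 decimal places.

t=0: π = [0.1667, 0.3333, 0.0833, 0.3333, 0.0833]
t=1: π = [0.1319, 0.1181, 0.2778, 0.3056, 0.1667]
t=2: π = [0.1337, 0.1545, 0.2286, 0.2749, 0.2083]
t=3: π = [0.1347, 0.1499, 0.2428, 0.2705, 0.2020]
t=4: π = [0.1339, 0.1519, 0.2424, 0.2693, 0.2026]
t=5: π = [0.1338, 0.1518, 0.2431, 0.2690, 0.2024]
t=6: π = [0.1338, 0.1519, 0.2431, 0.2689, 0.2024]

π = [0.1338, 0.1519, 0.2431, 0.2689, 0.2024]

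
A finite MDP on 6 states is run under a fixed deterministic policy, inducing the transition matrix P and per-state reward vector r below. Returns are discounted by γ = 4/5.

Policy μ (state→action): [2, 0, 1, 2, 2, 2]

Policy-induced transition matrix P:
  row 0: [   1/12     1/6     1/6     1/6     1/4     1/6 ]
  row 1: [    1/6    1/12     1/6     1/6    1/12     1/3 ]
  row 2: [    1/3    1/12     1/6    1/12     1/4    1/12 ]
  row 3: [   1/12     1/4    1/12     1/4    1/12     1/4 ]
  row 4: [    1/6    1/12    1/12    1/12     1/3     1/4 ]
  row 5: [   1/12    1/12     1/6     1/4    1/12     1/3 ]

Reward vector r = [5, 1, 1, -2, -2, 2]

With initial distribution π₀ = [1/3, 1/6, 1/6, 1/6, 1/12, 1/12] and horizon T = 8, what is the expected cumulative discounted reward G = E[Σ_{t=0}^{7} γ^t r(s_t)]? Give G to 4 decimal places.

G = 4.0774

t=0: π = [0.3333, 0.1667, 0.1667, 0.1667, 0.0833, 0.0833], E[r] = 1.6667, γ^t·E[r] = 1.666667, running G = 1.666667
t=1: π = [0.1458, 0.1389, 0.1458, 0.1667, 0.1875, 0.2153], E[r] = 0.7361, γ^t·E[r] = 0.588889, running G = 2.255556
t=2: π = [0.1470, 0.1233, 0.1372, 0.1707, 0.1788, 0.2431], E[r] = 0.7824, γ^t·E[r] = 0.500741, running G = 2.756296
t=3: π = [0.1428, 0.1240, 0.1375, 0.1748, 0.1754, 0.2454], E[r] = 0.7660, γ^t·E[r] = 0.392173, running G = 3.148469
t=4: π = [0.1427, 0.1244, 0.1375, 0.1756, 0.1739, 0.2460], E[r] = 0.7681, γ^t·E[r] = 0.314617, running G = 3.463086
t=5: π = [0.1426, 0.1245, 0.1375, 0.1758, 0.1735, 0.2461], E[r] = 0.7682, γ^t·E[r] = 0.251739, running G = 3.714826
t=6: π = [0.1426, 0.1245, 0.1376, 0.1759, 0.1734, 0.2461], E[r] = 0.7684, γ^t·E[r] = 0.201428, running G = 3.916254
t=7: π = [0.1425, 0.1245, 0.1376, 0.1759, 0.1734, 0.2461], E[r] = 0.7684, γ^t·E[r] = 0.161148, running G = 4.077402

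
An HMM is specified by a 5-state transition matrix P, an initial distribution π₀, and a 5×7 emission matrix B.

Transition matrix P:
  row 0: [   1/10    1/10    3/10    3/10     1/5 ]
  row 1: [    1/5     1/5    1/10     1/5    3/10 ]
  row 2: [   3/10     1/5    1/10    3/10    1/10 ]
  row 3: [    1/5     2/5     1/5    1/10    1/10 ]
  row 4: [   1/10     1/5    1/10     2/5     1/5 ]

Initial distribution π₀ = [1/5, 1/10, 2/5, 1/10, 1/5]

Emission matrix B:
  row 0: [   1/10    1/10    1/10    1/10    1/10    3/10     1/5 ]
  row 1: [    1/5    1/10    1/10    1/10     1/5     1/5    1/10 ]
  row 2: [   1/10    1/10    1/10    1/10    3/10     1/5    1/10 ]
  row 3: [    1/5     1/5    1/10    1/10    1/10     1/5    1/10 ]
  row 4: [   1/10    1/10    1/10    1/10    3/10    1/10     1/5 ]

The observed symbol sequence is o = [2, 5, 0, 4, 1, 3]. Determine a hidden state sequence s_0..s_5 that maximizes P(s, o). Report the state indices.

t=0: δ = [2.000e-02, 1.000e-02, 4.000e-02, 1.000e-02, 2.000e-02]  (obs o_0=2)
t=1: δ = [3.600e-03, 1.600e-03, 1.200e-03, 2.400e-03, 4.000e-04]  ψ = [2, 2, 0, 2, 0]  (obs o_1=5)
t=2: δ = [4.800e-05, 1.920e-04, 1.080e-04, 2.160e-04, 7.200e-05]  ψ = [3, 3, 0, 0, 0]  (obs o_2=0)
t=3: δ = [4.320e-06, 1.728e-05, 1.296e-05, 3.840e-06, 1.728e-05]  ψ = [3, 3, 3, 1, 1]  (obs o_3=4)
t=4: δ = [3.888e-07, 3.456e-07, 1.728e-07, 1.382e-06, 5.184e-07]  ψ = [2, 1, 1, 4, 1]  (obs o_4=1)
t=5: δ = [2.765e-08, 5.530e-08, 2.765e-08, 2.074e-08, 1.382e-08]  ψ = [3, 3, 3, 4, 3]  (obs o_5=3)
backtrack: best end state = 1; path = [2, 3, 1, 4, 3, 1]

path = [2, 3, 1, 4, 3, 1]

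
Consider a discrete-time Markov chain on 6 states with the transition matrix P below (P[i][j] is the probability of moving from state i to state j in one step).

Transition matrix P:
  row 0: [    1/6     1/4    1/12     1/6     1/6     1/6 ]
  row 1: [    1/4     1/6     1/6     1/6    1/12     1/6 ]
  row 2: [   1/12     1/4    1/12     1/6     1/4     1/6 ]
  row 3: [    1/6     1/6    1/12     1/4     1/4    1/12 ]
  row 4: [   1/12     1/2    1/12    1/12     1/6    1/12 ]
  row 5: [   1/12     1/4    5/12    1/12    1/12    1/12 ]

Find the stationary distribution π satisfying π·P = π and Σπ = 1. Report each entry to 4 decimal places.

π = [0.1515, 0.2557, 0.1478, 0.1555, 0.1598, 0.1296]

Balance equations π_j = Σ_i π_i·P[i][j]:
  π_0 = 1/6·π_0 + 1/4·π_1 + 1/12·π_2 + 1/6·π_3 + 1/12·π_4 + 1/12·π_5
  π_1 = 1/4·π_0 + 1/6·π_1 + 1/4·π_2 + 1/6·π_3 + 1/2·π_4 + 1/4·π_5
  π_2 = 1/12·π_0 + 1/6·π_1 + 1/12·π_2 + 1/12·π_3 + 1/12·π_4 + 5/12·π_5
  π_3 = 1/6·π_0 + 1/6·π_1 + 1/6·π_2 + 1/4·π_3 + 1/12·π_4 + 1/12·π_5
  π_4 = 1/6·π_0 + 1/12·π_1 + 1/4·π_2 + 1/4·π_3 + 1/6·π_4 + 1/12·π_5
  normalize: π_0 + π_1 + π_2 + π_3 + π_4 + π_5 = 1
Solving the linear system gives exactly π = [20569/135737, 34707/135737, 20067/135737, 21108/135737, 21696/135737, 17590/135737].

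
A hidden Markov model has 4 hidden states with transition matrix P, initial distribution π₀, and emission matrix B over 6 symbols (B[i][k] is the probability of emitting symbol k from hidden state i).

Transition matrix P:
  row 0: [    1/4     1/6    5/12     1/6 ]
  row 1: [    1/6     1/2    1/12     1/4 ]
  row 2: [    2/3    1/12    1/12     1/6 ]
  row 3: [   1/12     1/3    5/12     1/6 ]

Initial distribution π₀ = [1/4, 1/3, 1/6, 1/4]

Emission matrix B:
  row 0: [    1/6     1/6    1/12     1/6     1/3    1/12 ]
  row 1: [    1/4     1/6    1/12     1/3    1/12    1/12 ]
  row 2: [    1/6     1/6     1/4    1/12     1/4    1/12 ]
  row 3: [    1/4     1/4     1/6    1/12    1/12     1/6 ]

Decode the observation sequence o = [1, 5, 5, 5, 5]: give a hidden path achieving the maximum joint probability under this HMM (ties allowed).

path = [3, 2, 0, 2, 0]

t=0: δ = [4.167e-02, 5.556e-02, 2.778e-02, 6.250e-02]  (obs o_0=1)
t=1: δ = [1.543e-03, 2.315e-03, 2.170e-03, 2.315e-03]  ψ = [2, 1, 3, 1]  (obs o_1=5)
t=2: δ = [1.206e-04, 9.645e-05, 8.038e-05, 9.645e-05]  ψ = [2, 1, 3, 1]  (obs o_2=5)
t=3: δ = [4.465e-06, 4.019e-06, 4.186e-06, 4.019e-06]  ψ = [2, 1, 0, 1]  (obs o_3=5)
t=4: δ = [2.326e-07, 1.674e-07, 1.550e-07, 1.674e-07]  ψ = [2, 1, 0, 1]  (obs o_4=5)
backtrack: best end state = 0; path = [3, 2, 0, 2, 0]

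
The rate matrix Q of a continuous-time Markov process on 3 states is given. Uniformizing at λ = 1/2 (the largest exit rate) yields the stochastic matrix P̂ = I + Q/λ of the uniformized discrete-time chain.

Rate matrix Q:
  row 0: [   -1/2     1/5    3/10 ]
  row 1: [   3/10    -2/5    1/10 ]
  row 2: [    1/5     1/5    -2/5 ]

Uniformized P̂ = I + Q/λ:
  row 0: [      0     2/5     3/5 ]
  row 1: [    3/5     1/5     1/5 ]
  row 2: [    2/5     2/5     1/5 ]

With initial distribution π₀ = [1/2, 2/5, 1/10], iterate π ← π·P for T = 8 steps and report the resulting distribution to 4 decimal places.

π = [0.3334, 0.3333, 0.3333]

t=0: π = [0.5000, 0.4000, 0.1000]
t=1: π = [0.2800, 0.3200, 0.4000]
t=2: π = [0.3520, 0.3360, 0.3120]
t=3: π = [0.3264, 0.3328, 0.3408]
t=4: π = [0.3360, 0.3334, 0.3306]
t=5: π = [0.3323, 0.3333, 0.3344]
t=6: π = [0.3337, 0.3333, 0.3329]
t=7: π = [0.3332, 0.3333, 0.3335]
t=8: π = [0.3334, 0.3333, 0.3333]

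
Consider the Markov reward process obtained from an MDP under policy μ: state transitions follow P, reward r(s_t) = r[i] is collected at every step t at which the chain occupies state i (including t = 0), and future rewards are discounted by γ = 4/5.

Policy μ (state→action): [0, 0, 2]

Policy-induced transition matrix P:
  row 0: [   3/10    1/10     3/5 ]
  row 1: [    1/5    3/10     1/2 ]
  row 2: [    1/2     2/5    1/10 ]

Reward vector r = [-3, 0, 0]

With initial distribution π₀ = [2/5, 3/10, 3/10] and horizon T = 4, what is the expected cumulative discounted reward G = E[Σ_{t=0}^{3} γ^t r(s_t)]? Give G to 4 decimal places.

t=0: π = [0.4000, 0.3000, 0.3000], E[r] = -1.2000, γ^t·E[r] = -1.200000, running G = -1.200000
t=1: π = [0.3300, 0.2500, 0.4200], E[r] = -0.9900, γ^t·E[r] = -0.792000, running G = -1.992000
t=2: π = [0.3590, 0.2760, 0.3650], E[r] = -1.0770, γ^t·E[r] = -0.689280, running G = -2.681280
t=3: π = [0.3454, 0.2647, 0.3899], E[r] = -1.0362, γ^t·E[r] = -0.530534, running G = -3.211814

G = -3.2118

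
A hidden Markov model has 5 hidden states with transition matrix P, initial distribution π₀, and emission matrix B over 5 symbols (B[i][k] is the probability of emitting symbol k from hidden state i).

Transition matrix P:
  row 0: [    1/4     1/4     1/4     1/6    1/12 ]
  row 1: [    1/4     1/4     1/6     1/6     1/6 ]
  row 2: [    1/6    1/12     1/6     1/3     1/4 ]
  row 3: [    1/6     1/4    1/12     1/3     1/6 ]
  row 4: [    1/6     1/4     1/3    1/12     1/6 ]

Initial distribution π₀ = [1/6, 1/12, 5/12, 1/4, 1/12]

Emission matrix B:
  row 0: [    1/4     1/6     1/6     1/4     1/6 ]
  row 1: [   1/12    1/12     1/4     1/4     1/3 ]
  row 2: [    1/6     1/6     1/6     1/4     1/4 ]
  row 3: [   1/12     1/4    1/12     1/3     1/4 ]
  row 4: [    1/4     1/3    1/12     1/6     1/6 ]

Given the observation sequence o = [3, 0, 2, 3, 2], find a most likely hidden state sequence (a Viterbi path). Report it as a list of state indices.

path = [2, 4, 2, 3, 1]

t=0: δ = [4.167e-02, 2.083e-02, 1.042e-01, 8.333e-02, 1.389e-02]  (obs o_0=3)
t=1: δ = [4.340e-03, 1.736e-03, 2.894e-03, 2.894e-03, 6.510e-03]  ψ = [2, 3, 2, 2, 2]  (obs o_1=0)
t=2: δ = [1.808e-04, 4.069e-04, 3.617e-04, 8.038e-05, 9.042e-05]  ψ = [0, 4, 4, 2, 4]  (obs o_2=2)
t=3: δ = [2.543e-05, 2.543e-05, 1.695e-05, 4.019e-05, 1.507e-05]  ψ = [1, 1, 1, 2, 2]  (obs o_3=3)
t=4: δ = [1.116e-06, 2.512e-06, 1.060e-06, 1.116e-06, 5.582e-07]  ψ = [3, 3, 0, 3, 3]  (obs o_4=2)
backtrack: best end state = 1; path = [2, 4, 2, 3, 1]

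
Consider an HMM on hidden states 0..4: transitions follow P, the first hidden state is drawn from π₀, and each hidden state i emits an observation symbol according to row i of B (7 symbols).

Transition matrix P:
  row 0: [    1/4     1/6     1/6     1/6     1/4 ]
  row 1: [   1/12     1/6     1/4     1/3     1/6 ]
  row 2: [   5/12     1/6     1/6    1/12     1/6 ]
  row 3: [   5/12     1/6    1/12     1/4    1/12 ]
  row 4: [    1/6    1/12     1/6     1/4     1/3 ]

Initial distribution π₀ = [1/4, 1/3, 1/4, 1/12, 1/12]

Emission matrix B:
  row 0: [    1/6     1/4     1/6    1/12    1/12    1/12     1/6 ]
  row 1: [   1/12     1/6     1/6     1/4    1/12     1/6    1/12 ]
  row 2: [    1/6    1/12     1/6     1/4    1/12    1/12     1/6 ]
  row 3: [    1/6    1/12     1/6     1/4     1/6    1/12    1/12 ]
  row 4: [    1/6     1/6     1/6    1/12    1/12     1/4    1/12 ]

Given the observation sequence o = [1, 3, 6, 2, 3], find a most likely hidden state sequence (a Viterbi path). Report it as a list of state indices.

t=0: δ = [6.250e-02, 5.556e-02, 2.083e-02, 6.944e-03, 1.389e-02]  (obs o_0=1)
t=1: δ = [1.302e-03, 2.604e-03, 3.472e-03, 4.630e-03, 1.302e-03]  ψ = [0, 0, 1, 1, 0]  (obs o_1=3)
t=2: δ = [3.215e-04, 6.430e-05, 1.085e-04, 9.645e-05, 4.823e-05]  ψ = [3, 3, 1, 3, 2]  (obs o_2=6)
t=3: δ = [1.340e-05, 8.931e-06, 8.931e-06, 8.931e-06, 1.340e-05]  ψ = [0, 0, 0, 0, 0]  (obs o_3=2)
t=4: δ = [3.101e-07, 5.582e-07, 5.582e-07, 8.372e-07, 3.721e-07]  ψ = [2, 0, 0, 4, 4]  (obs o_4=3)
backtrack: best end state = 3; path = [1, 3, 0, 4, 3]

path = [1, 3, 0, 4, 3]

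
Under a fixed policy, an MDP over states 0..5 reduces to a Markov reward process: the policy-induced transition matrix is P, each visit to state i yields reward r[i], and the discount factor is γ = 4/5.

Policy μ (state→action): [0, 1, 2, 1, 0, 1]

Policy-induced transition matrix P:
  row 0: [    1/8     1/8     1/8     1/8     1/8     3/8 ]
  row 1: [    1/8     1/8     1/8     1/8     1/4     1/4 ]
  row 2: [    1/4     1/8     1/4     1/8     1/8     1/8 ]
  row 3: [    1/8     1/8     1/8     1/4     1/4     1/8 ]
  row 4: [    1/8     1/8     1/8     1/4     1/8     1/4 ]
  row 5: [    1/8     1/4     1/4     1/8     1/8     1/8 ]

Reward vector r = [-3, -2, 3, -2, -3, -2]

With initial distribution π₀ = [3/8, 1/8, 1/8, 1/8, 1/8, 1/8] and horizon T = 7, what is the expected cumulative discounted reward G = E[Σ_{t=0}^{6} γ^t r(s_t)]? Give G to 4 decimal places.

G = -6.1979

t=0: π = [0.3750, 0.1250, 0.1250, 0.1250, 0.1250, 0.1250], E[r] = -1.8750, γ^t·E[r] = -1.875000, running G = -1.875000
t=1: π = [0.1406, 0.1406, 0.1563, 0.1563, 0.1563, 0.2500], E[r] = -1.5156, γ^t·E[r] = -1.212500, running G = -3.087500
t=2: π = [0.1445, 0.1563, 0.1758, 0.1641, 0.1621, 0.1973], E[r] = -1.4277, γ^t·E[r] = -0.913750, running G = -4.001250
t=3: π = [0.1470, 0.1497, 0.1716, 0.1658, 0.1650, 0.2009], E[r] = -1.4539, γ^t·E[r] = -0.744375, running G = -4.745625
t=4: π = [0.1465, 0.1501, 0.1716, 0.1664, 0.1644, 0.2011], E[r] = -1.4530, γ^t·E[r] = -0.595163, running G = -5.340788
t=5: π = [0.1464, 0.1501, 0.1716, 0.1663, 0.1646, 0.2009], E[r] = -1.4531, γ^t·E[r] = -0.476151, running G = -5.816939
t=6: π = [0.1464, 0.1501, 0.1716, 0.1664, 0.1646, 0.2009], E[r] = -1.4532, γ^t·E[r] = -0.380944, running G = -6.197883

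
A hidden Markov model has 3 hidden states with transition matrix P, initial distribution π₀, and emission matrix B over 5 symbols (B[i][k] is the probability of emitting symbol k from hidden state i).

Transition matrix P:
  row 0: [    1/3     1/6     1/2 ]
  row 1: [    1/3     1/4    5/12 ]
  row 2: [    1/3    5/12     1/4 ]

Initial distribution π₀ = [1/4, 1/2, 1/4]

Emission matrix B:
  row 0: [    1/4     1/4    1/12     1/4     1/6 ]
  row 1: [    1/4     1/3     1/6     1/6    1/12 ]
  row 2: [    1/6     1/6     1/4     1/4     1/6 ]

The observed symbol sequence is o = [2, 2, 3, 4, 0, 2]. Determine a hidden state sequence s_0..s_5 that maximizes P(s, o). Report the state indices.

t=0: δ = [2.083e-02, 8.333e-02, 6.250e-02]  (obs o_0=2)
t=1: δ = [2.315e-03, 4.340e-03, 8.681e-03]  ψ = [1, 2, 1]  (obs o_1=2)
t=2: δ = [7.234e-04, 6.028e-04, 5.425e-04]  ψ = [2, 2, 2]  (obs o_2=3)
t=3: δ = [4.019e-05, 1.884e-05, 6.028e-05]  ψ = [0, 2, 0]  (obs o_3=4)
t=4: δ = [5.023e-06, 6.279e-06, 3.349e-06]  ψ = [2, 2, 0]  (obs o_4=0)
t=5: δ = [1.744e-07, 2.616e-07, 6.541e-07]  ψ = [1, 1, 1]  (obs o_5=2)
backtrack: best end state = 2; path = [1, 2, 0, 2, 1, 2]

path = [1, 2, 0, 2, 1, 2]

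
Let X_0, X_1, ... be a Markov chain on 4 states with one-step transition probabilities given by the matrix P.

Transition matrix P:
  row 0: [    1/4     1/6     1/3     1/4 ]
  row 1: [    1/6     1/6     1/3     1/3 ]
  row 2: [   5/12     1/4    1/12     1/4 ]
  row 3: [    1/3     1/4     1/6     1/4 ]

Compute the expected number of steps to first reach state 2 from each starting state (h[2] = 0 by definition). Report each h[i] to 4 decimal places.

h = [3.4597, 3.5081, 0.0000, 4.0403]

First-step conditioning: h[2] = 0; for i ≠ 2, h[i] = 1 + Σ_k P[i][k]·h[k].
  h[0] = 1 + 1/4·h[0] + 1/6·h[1] + 1/4·h[3]
  h[1] = 1 + 1/6·h[0] + 1/6·h[1] + 1/3·h[3]
  h[3] = 1 + 1/3·h[0] + 1/4·h[1] + 1/4·h[3]
Solving the 3×3 linear system over states ≠ 2 gives exactly h = [429/124, 435/124, 0, 501/124] (h[2] = 0 is the target).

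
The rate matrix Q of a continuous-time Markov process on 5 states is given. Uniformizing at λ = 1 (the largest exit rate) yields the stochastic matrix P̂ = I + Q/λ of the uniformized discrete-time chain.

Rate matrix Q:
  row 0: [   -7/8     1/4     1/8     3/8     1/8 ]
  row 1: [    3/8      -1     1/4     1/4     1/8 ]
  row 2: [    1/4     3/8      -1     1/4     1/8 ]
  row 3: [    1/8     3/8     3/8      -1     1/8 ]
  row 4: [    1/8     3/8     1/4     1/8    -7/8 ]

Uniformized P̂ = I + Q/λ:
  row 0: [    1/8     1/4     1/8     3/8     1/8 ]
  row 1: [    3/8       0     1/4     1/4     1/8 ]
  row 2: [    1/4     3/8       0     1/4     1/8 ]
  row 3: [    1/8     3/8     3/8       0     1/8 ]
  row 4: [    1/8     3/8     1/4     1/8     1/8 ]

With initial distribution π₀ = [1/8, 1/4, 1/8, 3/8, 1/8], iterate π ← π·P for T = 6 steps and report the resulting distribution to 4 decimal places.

π = [0.2133, 0.2534, 0.1995, 0.2088, 0.1250]

t=0: π = [0.1250, 0.2500, 0.1250, 0.3750, 0.1250]
t=1: π = [0.2031, 0.2656, 0.2500, 0.1563, 0.1250]
t=2: π = [0.2227, 0.2500, 0.1816, 0.2207, 0.1250]
t=3: π = [0.2102, 0.2534, 0.2043, 0.2070, 0.1250]
t=4: π = [0.2139, 0.2537, 0.1985, 0.2089, 0.1250]
t=5: π = [0.2132, 0.2531, 0.1997, 0.2089, 0.1250]
t=6: π = [0.2133, 0.2534, 0.1995, 0.2088, 0.1250]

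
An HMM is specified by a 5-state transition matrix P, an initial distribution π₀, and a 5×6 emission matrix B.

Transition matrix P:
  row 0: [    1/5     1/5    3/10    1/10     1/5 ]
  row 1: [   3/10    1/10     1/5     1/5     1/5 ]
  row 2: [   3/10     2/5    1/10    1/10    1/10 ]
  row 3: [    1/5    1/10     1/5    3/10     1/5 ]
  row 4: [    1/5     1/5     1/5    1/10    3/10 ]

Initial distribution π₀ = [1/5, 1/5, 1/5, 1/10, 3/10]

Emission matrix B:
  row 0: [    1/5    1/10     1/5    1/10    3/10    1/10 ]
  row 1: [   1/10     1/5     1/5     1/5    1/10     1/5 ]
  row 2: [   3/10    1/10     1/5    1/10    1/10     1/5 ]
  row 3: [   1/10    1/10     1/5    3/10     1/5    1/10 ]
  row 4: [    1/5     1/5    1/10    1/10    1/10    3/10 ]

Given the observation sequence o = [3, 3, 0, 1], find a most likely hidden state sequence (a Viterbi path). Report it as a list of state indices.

path = [3, 3, 2, 1]

t=0: δ = [2.000e-02, 4.000e-02, 2.000e-02, 3.000e-02, 3.000e-02]  (obs o_0=3)
t=1: δ = [1.200e-03, 1.600e-03, 8.000e-04, 2.700e-03, 9.000e-04]  ψ = [1, 2, 1, 3, 4]  (obs o_1=3)
t=2: δ = [1.080e-04, 3.200e-05, 1.620e-04, 8.100e-05, 1.080e-04]  ψ = [3, 2, 3, 3, 3]  (obs o_2=0)
t=3: δ = [4.860e-06, 1.296e-05, 3.240e-06, 2.430e-06, 6.480e-06]  ψ = [2, 2, 0, 3, 4]  (obs o_3=1)
backtrack: best end state = 1; path = [3, 3, 2, 1]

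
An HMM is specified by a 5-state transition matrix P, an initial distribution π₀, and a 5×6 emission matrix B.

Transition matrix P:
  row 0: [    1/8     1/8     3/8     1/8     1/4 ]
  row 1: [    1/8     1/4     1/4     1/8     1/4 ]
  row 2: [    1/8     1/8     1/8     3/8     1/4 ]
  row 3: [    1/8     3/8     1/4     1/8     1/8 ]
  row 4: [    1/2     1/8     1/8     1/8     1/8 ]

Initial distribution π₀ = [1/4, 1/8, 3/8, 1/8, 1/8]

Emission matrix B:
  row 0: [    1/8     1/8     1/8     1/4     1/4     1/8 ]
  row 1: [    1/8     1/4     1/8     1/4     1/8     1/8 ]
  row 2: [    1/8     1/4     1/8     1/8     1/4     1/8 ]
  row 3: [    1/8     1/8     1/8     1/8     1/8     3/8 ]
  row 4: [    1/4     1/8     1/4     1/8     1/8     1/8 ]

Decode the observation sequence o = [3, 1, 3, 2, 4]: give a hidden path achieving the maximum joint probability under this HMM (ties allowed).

path = [0, 4, 0, 4, 0]

t=0: δ = [6.250e-02, 3.125e-02, 4.688e-02, 1.562e-02, 1.562e-02]  (obs o_0=3)
t=1: δ = [9.766e-04, 1.953e-03, 5.859e-03, 2.197e-03, 1.953e-03]  ψ = [0, 0, 0, 2, 0]  (obs o_1=1)
t=2: δ = [2.441e-04, 2.060e-04, 9.155e-05, 2.747e-04, 1.831e-04]  ψ = [4, 3, 2, 2, 2]  (obs o_2=3)
t=3: δ = [1.144e-05, 1.287e-05, 1.144e-05, 4.292e-06, 1.526e-05]  ψ = [4, 3, 0, 2, 0]  (obs o_3=2)
t=4: δ = [1.907e-06, 4.023e-07, 1.073e-06, 5.364e-07, 4.023e-07]  ψ = [4, 1, 0, 2, 1]  (obs o_4=4)
backtrack: best end state = 0; path = [0, 4, 0, 4, 0]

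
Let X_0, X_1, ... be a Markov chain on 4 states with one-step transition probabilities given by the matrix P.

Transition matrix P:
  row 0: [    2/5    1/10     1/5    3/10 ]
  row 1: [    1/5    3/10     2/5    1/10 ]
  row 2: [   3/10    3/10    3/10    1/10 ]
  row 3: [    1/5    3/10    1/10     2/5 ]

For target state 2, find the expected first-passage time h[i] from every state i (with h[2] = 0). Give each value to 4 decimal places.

First-step conditioning: h[2] = 0; for i ≠ 2, h[i] = 1 + Σ_k P[i][k]·h[k].
  h[0] = 1 + 2/5·h[0] + 1/10·h[1] + 3/10·h[3]
  h[1] = 1 + 1/5·h[0] + 3/10·h[1] + 1/10·h[3]
  h[3] = 1 + 1/5·h[0] + 3/10·h[1] + 2/5·h[3]
Solving the 3×3 linear system over states ≠ 2 gives exactly h = [19/4, 7/2, 0, 5] (h[2] = 0 is the target).

h = [4.7500, 3.5000, 0.0000, 5.0000]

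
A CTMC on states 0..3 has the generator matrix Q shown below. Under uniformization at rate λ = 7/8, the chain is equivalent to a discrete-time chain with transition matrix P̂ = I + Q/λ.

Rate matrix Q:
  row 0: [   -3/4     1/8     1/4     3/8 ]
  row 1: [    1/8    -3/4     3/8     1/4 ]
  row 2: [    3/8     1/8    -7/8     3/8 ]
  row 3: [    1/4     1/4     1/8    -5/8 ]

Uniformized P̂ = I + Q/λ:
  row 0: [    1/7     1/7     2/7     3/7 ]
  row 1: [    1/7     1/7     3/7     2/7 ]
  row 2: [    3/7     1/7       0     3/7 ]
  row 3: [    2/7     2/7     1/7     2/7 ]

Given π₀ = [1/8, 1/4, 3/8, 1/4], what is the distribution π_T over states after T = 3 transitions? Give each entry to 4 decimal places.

π = [0.2529, 0.1931, 0.2034, 0.3506]

t=0: π = [0.1250, 0.2500, 0.3750, 0.2500]
t=1: π = [0.2857, 0.1786, 0.1786, 0.3571]
t=2: π = [0.2449, 0.1939, 0.2092, 0.3520]
t=3: π = [0.2529, 0.1931, 0.2034, 0.3506]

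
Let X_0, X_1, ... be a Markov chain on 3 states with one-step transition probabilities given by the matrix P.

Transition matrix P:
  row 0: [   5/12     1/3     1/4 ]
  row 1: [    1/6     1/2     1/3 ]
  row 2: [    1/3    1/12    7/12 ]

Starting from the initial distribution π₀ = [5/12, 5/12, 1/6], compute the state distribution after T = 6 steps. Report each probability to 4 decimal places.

t=0: π = [0.4167, 0.4167, 0.1667]
t=1: π = [0.2986, 0.3611, 0.3403]
t=2: π = [0.2980, 0.3084, 0.3935]
t=3: π = [0.3068, 0.2864, 0.4069]
t=4: π = [0.3112, 0.2793, 0.4095]
t=5: π = [0.3127, 0.2775, 0.4098]
t=6: π = [0.3131, 0.2771, 0.4097]

π = [0.3131, 0.2771, 0.4097]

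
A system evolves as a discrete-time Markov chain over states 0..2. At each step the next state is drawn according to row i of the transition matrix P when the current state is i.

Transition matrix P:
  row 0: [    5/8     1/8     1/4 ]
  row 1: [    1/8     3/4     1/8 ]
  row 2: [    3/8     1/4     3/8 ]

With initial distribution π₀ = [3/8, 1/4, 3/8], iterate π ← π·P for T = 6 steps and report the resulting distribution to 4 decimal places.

π = [0.3677, 0.4036, 0.2288]

t=0: π = [0.3750, 0.2500, 0.3750]
t=1: π = [0.4063, 0.3281, 0.2656]
t=2: π = [0.3945, 0.3633, 0.2422]
t=3: π = [0.3828, 0.3823, 0.2349]
t=4: π = [0.3751, 0.3933, 0.2316]
t=5: π = [0.3705, 0.3998, 0.2298]
t=6: π = [0.3677, 0.4036, 0.2288]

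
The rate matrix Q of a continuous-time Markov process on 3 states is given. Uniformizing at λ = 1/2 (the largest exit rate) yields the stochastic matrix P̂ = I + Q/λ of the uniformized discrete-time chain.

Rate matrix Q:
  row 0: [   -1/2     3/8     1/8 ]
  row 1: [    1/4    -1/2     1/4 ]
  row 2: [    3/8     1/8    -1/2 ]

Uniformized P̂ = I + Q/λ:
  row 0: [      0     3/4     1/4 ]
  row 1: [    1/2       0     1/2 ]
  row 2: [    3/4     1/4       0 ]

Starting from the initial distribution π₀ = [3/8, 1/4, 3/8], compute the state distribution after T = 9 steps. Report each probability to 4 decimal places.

t=0: π = [0.3750, 0.2500, 0.3750]
t=1: π = [0.4063, 0.3750, 0.2188]
t=2: π = [0.3516, 0.3594, 0.2891]
t=3: π = [0.3965, 0.3359, 0.2676]
t=4: π = [0.3687, 0.3643, 0.2671]
t=5: π = [0.3824, 0.3433, 0.2743]
t=6: π = [0.3773, 0.3554, 0.2672]
t=7: π = [0.3781, 0.3498, 0.2720]
t=8: π = [0.3789, 0.3516, 0.2694]
t=9: π = [0.3779, 0.3516, 0.2705]

π = [0.3779, 0.3516, 0.2705]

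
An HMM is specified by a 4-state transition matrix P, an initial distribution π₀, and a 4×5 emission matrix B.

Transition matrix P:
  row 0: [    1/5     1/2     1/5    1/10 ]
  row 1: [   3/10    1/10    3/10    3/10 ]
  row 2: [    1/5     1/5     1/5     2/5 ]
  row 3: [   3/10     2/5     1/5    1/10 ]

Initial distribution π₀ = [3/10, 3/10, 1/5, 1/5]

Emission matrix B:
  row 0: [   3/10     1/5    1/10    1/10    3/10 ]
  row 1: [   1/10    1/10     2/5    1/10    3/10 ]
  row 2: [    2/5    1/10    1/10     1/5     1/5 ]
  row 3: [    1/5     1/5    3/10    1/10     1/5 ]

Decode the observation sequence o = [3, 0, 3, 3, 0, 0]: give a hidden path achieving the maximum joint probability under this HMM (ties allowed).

path = [1, 0, 1, 2, 3, 0]

t=0: δ = [3.000e-02, 3.000e-02, 4.000e-02, 2.000e-02]  (obs o_0=3)
t=1: δ = [2.700e-03, 1.500e-03, 3.600e-03, 3.200e-03]  ψ = [1, 0, 1, 2]  (obs o_1=0)
t=2: δ = [9.600e-05, 1.350e-04, 1.440e-04, 1.440e-04]  ψ = [3, 0, 2, 2]  (obs o_2=3)
t=3: δ = [4.320e-06, 5.760e-06, 8.100e-06, 5.760e-06]  ψ = [3, 3, 1, 2]  (obs o_3=3)
t=4: δ = [5.184e-07, 2.304e-07, 6.912e-07, 6.480e-07]  ψ = [1, 3, 1, 2]  (obs o_4=0)
t=5: δ = [5.832e-08, 2.592e-08, 5.530e-08, 5.530e-08]  ψ = [3, 0, 2, 2]  (obs o_5=0)
backtrack: best end state = 0; path = [1, 0, 1, 2, 3, 0]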